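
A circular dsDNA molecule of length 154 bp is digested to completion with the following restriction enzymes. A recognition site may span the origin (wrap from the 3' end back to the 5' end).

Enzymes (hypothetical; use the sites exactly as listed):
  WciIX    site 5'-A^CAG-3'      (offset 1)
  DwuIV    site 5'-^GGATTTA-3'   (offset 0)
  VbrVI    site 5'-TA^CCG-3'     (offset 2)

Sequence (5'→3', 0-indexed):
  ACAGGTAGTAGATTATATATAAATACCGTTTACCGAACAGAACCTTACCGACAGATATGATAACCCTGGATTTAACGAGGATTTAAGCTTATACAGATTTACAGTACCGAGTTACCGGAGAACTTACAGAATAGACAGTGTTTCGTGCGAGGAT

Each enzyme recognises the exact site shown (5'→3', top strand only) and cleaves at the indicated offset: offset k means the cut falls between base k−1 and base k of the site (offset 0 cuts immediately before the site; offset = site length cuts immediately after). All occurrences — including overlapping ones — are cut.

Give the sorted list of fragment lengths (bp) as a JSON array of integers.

Per-enzyme occurrences:
  WciIX (ACAG, off=1): starts [0, 36, 50, 92, 100, 125, 134] → cuts [1, 37, 51, 93, 101, 126, 135]
  DwuIV (GGATTTA, off=0): starts [67, 78] → cuts [67, 78]
  VbrVI (TACCG, off=2): starts [23, 30, 45, 104, 112] → cuts [25, 32, 47, 106, 114]

Pooled cuts: [1, 25, 32, 37, 47, 51, 67, 78, 93, 101, 106, 114, 126, 135]

Fragments:
  1→25: 24 bp
  25→32: 7 bp
  32→37: 5 bp
  37→47: 10 bp
  47→51: 4 bp
  51→67: 16 bp
  67→78: 11 bp
  78→93: 15 bp
  93→101: 8 bp
  101→106: 5 bp
  106→114: 8 bp
  114→126: 12 bp
  126→135: 9 bp
  135→1 (wrap): 154-135+1 = 20 bp

[4,5,5,7,8,8,9,10,11,12,15,16,20,24]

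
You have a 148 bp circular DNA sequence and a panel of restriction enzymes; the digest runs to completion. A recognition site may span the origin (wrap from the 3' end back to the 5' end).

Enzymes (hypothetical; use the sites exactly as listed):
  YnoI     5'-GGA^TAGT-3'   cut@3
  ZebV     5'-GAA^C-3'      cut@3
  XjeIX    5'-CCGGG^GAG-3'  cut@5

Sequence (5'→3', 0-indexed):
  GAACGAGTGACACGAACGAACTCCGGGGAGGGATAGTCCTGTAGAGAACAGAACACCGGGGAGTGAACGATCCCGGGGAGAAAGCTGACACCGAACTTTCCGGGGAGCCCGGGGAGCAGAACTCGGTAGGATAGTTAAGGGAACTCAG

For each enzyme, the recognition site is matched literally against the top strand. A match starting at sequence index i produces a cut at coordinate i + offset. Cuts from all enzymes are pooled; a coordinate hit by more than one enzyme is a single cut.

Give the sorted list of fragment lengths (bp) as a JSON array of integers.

[4,5,6,7,7,7,8,8,9,9,10,10,12,13,15,18]

Site scan:
  YnoI (GGATAGT, off=3): starts [30, 128] → cuts [33, 131]
  ZebV (GAAC, off=3): starts [0, 13, 17, 45, 50, 64, 92, 118, 140] → cuts [3, 16, 20, 48, 53, 67, 95, 121, 143]
  XjeIX (CCGGGGAG, off=5): starts [22, 55, 72, 99, 108] → cuts [27, 60, 77, 104, 113]

All cut coordinates (distinct, sorted): [3, 16, 20, 27, 33, 48, 53, 60, 67, 77, 95, 104, 113, 121, 131, 143]

Fragments:
  3→16: 13 bp
  16→20: 4 bp
  20→27: 7 bp
  27→33: 6 bp
  33→48: 15 bp
  48→53: 5 bp
  53→60: 7 bp
  60→67: 7 bp
  67→77: 10 bp
  77→95: 18 bp
  95→104: 9 bp
  104→113: 9 bp
  113→121: 8 bp
  121→131: 10 bp
  131→143: 12 bp
  143→3 (wrap): 148-143+3 = 8 bp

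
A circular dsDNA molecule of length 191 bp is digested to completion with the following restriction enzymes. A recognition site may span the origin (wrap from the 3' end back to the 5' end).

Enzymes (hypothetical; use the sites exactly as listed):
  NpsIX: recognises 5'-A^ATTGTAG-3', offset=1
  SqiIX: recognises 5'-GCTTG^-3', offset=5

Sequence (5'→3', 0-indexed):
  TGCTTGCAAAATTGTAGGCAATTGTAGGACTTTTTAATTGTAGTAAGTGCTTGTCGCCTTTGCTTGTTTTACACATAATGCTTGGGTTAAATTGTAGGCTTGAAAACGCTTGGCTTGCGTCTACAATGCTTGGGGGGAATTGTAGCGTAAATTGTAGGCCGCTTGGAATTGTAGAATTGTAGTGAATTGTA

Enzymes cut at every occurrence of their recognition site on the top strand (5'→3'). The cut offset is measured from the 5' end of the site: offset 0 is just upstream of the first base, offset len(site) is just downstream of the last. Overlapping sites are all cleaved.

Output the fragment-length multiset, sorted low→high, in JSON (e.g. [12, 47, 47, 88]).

Per-enzyme occurrences:
  NpsIX AATTGTAG/1: at [9, 19, 35, 89, 137, 149, 166, 174] ⇒ [10, 20, 36, 90, 138, 150, 167, 175]
  SqiIX GCTTG/5: at [1, 48, 61, 79, 97, 107, 112, 127, 160] ⇒ [6, 53, 66, 84, 102, 112, 117, 132, 165]

Pooled cuts: [6, 10, 20, 36, 53, 66, 84, 90, 102, 112, 117, 132, 138, 150, 165, 167, 175]

Fragment lengths:
  6→10: 4 bp
  10→20: 10 bp
  20→36: 16 bp
  36→53: 17 bp
  53→66: 13 bp
  66→84: 18 bp
  84→90: 6 bp
  90→102: 12 bp
  102→112: 10 bp
  112→117: 5 bp
  117→132: 15 bp
  132→138: 6 bp
  138→150: 12 bp
  150→165: 15 bp
  165→167: 2 bp
  167→175: 8 bp
  175→6 (wrap): 191-175+6 = 22 bp

[2,4,5,6,6,8,10,10,12,12,13,15,15,16,17,18,22]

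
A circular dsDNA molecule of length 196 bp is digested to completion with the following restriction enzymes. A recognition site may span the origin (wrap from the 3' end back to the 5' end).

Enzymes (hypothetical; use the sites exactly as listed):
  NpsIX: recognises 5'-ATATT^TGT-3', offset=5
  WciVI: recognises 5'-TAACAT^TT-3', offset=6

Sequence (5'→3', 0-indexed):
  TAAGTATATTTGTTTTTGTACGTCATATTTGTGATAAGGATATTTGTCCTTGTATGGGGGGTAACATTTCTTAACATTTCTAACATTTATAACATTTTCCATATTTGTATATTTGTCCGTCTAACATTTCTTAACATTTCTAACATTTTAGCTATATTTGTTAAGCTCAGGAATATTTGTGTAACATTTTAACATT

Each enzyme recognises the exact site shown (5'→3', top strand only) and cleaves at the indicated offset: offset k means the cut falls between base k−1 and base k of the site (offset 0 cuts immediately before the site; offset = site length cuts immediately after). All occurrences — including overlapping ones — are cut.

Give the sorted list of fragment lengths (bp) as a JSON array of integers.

[8,8,9,9,9,10,10,10,10,11,12,14,15,19,19,23]

Per-enzyme occurrences:
  NpsIX ATATTTGT/5: at [5, 24, 39, 100, 108, 153, 172] ⇒ [10, 29, 44, 105, 113, 158, 177]
  WciVI TAACATTT/6: at [61, 71, 80, 89, 121, 131, 140, 181, 189] ⇒ [67, 77, 86, 95, 127, 137, 146, 187, 195]

All cut coordinates (distinct, sorted): [10, 29, 44, 67, 77, 86, 95, 105, 113, 127, 137, 146, 158, 177, 187, 195]

Fragment lengths:
  10→29: 19 bp
  29→44: 15 bp
  44→67: 23 bp
  67→77: 10 bp
  77→86: 9 bp
  86→95: 9 bp
  95→105: 10 bp
  105→113: 8 bp
  113→127: 14 bp
  127→137: 10 bp
  137→146: 9 bp
  146→158: 12 bp
  158→177: 19 bp
  177→187: 10 bp
  187→195: 8 bp
  195→10 (wrap): 196-195+10 = 11 bp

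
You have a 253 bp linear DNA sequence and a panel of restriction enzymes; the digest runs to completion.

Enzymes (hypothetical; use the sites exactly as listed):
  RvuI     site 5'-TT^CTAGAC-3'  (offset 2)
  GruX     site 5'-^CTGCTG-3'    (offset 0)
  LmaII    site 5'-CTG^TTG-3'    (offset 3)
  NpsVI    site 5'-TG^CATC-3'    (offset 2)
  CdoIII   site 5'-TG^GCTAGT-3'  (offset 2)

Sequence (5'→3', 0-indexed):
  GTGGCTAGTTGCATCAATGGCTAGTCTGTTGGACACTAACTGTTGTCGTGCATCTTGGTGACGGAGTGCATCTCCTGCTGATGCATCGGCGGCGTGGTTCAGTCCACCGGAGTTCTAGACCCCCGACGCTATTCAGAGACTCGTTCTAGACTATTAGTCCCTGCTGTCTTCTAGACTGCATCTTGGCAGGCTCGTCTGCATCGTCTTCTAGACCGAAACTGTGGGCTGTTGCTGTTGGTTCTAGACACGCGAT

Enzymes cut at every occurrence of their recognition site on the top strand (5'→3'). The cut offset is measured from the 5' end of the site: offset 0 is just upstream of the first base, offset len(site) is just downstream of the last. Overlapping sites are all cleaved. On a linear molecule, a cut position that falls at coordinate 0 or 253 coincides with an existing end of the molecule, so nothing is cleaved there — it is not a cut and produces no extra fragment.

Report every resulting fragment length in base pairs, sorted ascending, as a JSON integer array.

[3,6,6,6,8,8,8,8,9,9,9,10,13,14,15,18,20,21,31,31]

Site scan:
  RvuI TTCTAGAC/2: at [112, 143, 168, 205, 238] ⇒ [114, 145, 170, 207, 240]
  GruX CTGCTG/0: at [74, 160] ⇒ [74, 160]
  LmaII CTGTTG/3: at [25, 39, 225, 231] ⇒ [28, 42, 228, 234]
  NpsVI TGCATC/2: at [9, 48, 66, 81, 176, 196] ⇒ [11, 50, 68, 83, 178, 198]
  CdoIII TGGCTAGT/2: at [1, 17] ⇒ [3, 19]

All cut coordinates (distinct, sorted): [3, 11, 19, 28, 42, 50, 68, 74, 83, 114, 145, 160, 170, 178, 198, 207, 228, 234, 240]

Fragment lengths:
  [0,3): 3 bp
  [3,11): 8 bp
  [11,19): 8 bp
  [19,28): 9 bp
  [28,42): 14 bp
  [42,50): 8 bp
  [50,68): 18 bp
  [68,74): 6 bp
  [74,83): 9 bp
  [83,114): 31 bp
  [114,145): 31 bp
  [145,160): 15 bp
  [160,170): 10 bp
  [170,178): 8 bp
  [178,198): 20 bp
  [198,207): 9 bp
  [207,228): 21 bp
  [228,234): 6 bp
  [234,240): 6 bp
  [240,253): 13 bp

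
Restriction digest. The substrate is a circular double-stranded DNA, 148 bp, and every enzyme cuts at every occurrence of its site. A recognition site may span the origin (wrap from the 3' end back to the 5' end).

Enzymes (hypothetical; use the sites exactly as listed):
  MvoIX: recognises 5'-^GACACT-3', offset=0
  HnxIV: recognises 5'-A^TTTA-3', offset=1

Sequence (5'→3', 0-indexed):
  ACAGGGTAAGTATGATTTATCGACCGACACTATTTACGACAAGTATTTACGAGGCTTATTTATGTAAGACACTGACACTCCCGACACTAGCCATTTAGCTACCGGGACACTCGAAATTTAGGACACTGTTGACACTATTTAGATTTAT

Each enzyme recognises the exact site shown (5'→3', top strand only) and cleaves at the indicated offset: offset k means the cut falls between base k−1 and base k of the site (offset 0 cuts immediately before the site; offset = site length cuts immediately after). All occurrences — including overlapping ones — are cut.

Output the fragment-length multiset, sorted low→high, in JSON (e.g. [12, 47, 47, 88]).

Scan for sites:
  MvoIX (GACACT, off=0): starts [25, 67, 73, 82, 105, 121, 130] → cuts [25, 67, 73, 82, 105, 121, 130]
  HnxIV (ATTTA, off=1): starts [14, 31, 44, 57, 92, 115, 136, 142] → cuts [15, 32, 45, 58, 93, 116, 137, 143]

All cut coordinates (distinct, sorted): [15, 25, 32, 45, 58, 67, 73, 82, 93, 105, 116, 121, 130, 137, 143]

Fragment lengths:
  15→25: 10 bp
  25→32: 7 bp
  32→45: 13 bp
  45→58: 13 bp
  58→67: 9 bp
  67→73: 6 bp
  73→82: 9 bp
  82→93: 11 bp
  93→105: 12 bp
  105→116: 11 bp
  116→121: 5 bp
  121→130: 9 bp
  130→137: 7 bp
  137→143: 6 bp
  143→15 (wrap): 148-143+15 = 20 bp

[5,6,6,7,7,9,9,9,10,11,11,12,13,13,20]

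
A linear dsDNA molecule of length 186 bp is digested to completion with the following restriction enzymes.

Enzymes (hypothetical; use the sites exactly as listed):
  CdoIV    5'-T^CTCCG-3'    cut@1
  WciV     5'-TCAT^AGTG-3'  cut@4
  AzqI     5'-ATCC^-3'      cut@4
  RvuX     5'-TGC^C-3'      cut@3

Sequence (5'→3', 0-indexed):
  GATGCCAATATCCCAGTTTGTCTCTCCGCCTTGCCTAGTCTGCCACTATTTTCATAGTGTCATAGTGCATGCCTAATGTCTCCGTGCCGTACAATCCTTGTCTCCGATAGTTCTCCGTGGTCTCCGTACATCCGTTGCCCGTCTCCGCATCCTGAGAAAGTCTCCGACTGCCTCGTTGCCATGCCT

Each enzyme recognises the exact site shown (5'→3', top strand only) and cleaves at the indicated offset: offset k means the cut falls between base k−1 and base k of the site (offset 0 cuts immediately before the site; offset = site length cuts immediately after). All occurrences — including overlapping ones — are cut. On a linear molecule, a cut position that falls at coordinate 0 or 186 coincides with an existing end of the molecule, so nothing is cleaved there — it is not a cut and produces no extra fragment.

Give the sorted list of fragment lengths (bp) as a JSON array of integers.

[2,4,4,5,5,5,7,8,8,8,8,9,9,9,9,10,10,10,10,11,11,12,12]

Site scan:
  CdoIV (TCTCCG, off=1): starts [22, 78, 100, 111, 120, 141, 160] → cuts [23, 79, 101, 112, 121, 142, 161]
  WciV (TCATAGTG, off=4): starts [51, 59] → cuts [55, 63]
  AzqI (ATCC, off=4): starts [9, 93, 129, 148] → cuts [13, 97, 133, 152]
  RvuX (TGCC, off=3): starts [2, 31, 40, 69, 84, 135, 168, 176, 181] → cuts [5, 34, 43, 72, 87, 138, 171, 179, 184]

All cut coordinates (distinct, sorted): [5, 13, 23, 34, 43, 55, 63, 72, 79, 87, 97, 101, 112, 121, 133, 138, 142, 152, 161, 171, 179, 184]

Fragments:
  [0,5): 5 bp
  [5,13): 8 bp
  [13,23): 10 bp
  [23,34): 11 bp
  [34,43): 9 bp
  [43,55): 12 bp
  [55,63): 8 bp
  [63,72): 9 bp
  [72,79): 7 bp
  [79,87): 8 bp
  [87,97): 10 bp
  [97,101): 4 bp
  [101,112): 11 bp
  [112,121): 9 bp
  [121,133): 12 bp
  [133,138): 5 bp
  [138,142): 4 bp
  [142,152): 10 bp
  [152,161): 9 bp
  [161,171): 10 bp
  [171,179): 8 bp
  [179,184): 5 bp
  [184,186): 2 bp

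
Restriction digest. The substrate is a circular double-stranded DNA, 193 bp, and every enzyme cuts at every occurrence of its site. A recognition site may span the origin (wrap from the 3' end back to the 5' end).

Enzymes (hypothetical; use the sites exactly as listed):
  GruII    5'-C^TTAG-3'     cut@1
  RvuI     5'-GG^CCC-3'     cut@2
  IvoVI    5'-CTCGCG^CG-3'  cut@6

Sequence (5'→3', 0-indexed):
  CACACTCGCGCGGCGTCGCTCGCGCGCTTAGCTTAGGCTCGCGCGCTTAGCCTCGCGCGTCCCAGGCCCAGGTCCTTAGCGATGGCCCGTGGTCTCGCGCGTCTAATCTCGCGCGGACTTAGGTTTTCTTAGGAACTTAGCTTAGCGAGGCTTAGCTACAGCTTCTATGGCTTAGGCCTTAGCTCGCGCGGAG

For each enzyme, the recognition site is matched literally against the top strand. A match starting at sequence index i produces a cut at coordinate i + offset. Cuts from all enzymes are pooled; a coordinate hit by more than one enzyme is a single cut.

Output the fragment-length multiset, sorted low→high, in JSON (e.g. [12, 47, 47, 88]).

Site scan:
  GruII CTTAG/1: at [26, 31, 45, 74, 117, 127, 135, 140, 150, 170, 177] ⇒ [27, 32, 46, 75, 118, 128, 136, 141, 151, 171, 178]
  RvuI GGCCC/2: at [64, 83] ⇒ [66, 85]
  IvoVI CTCGCGCG/6: at [4, 18, 37, 51, 93, 107, 182] ⇒ [10, 24, 43, 57, 99, 113, 188]

Pooled cuts: [10, 24, 27, 32, 43, 46, 57, 66, 75, 85, 99, 113, 118, 128, 136, 141, 151, 171, 178, 188]

Fragments:
  10→24: 14 bp
  24→27: 3 bp
  27→32: 5 bp
  32→43: 11 bp
  43→46: 3 bp
  46→57: 11 bp
  57→66: 9 bp
  66→75: 9 bp
  75→85: 10 bp
  85→99: 14 bp
  99→113: 14 bp
  113→118: 5 bp
  118→128: 10 bp
  128→136: 8 bp
  136→141: 5 bp
  141→151: 10 bp
  151→171: 20 bp
  171→178: 7 bp
  178→188: 10 bp
  188→10 (wrap): 193-188+10 = 15 bp

[3,3,5,5,5,7,8,9,9,10,10,10,10,11,11,14,14,14,15,20]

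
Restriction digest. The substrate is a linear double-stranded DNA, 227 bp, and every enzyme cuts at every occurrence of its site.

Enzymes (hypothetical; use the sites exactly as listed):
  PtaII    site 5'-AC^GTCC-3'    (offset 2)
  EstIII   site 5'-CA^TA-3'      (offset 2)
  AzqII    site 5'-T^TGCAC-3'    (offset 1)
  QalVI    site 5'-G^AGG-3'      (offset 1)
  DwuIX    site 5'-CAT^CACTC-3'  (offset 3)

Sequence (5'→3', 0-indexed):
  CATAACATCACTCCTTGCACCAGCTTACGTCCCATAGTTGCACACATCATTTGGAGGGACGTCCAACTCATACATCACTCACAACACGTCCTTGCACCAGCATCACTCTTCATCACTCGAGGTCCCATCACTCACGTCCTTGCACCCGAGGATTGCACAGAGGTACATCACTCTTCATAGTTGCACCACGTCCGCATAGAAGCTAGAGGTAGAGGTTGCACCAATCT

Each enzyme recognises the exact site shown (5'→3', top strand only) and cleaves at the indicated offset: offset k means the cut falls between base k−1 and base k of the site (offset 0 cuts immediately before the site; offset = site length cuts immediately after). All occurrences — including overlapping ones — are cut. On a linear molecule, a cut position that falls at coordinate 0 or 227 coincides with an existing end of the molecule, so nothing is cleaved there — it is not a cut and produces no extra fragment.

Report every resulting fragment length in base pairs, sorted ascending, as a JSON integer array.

Site scan:
  PtaII (ACGTCC, off=2): starts [26, 58, 85, 133, 187] → cuts [28, 60, 87, 135, 189]
  EstIII (CATA, off=2): starts [0, 32, 68, 175, 194] → cuts [2, 34, 70, 177, 196]
  AzqII (TTGCAC, off=1): starts [14, 37, 91, 139, 152, 180, 215] → cuts [15, 38, 92, 140, 153, 181, 216]
  QalVI (GAGG, off=1): starts [53, 118, 147, 159, 205, 211] → cuts [54, 119, 148, 160, 206, 212]
  DwuIX (CATCACTC, off=3): starts [5, 72, 100, 110, 125, 165] → cuts [8, 75, 103, 113, 128, 168]

All cut coordinates (distinct, sorted): [2, 8, 15, 28, 34, 38, 54, 60, 70, 75, 87, 92, 103, 113, 119, 128, 135, 140, 148, 153, 160, 168, 177, 181, 189, 196, 206, 212, 216]

Fragments:
  [0,2): 2 bp
  [2,8): 6 bp
  [8,15): 7 bp
  [15,28): 13 bp
  [28,34): 6 bp
  [34,38): 4 bp
  [38,54): 16 bp
  [54,60): 6 bp
  [60,70): 10 bp
  [70,75): 5 bp
  [75,87): 12 bp
  [87,92): 5 bp
  [92,103): 11 bp
  [103,113): 10 bp
  [113,119): 6 bp
  [119,128): 9 bp
  [128,135): 7 bp
  [135,140): 5 bp
  [140,148): 8 bp
  [148,153): 5 bp
  [153,160): 7 bp
  [160,168): 8 bp
  [168,177): 9 bp
  [177,181): 4 bp
  [181,189): 8 bp
  [189,196): 7 bp
  [196,206): 10 bp
  [206,212): 6 bp
  [212,216): 4 bp
  [216,227): 11 bp

[2,4,4,4,5,5,5,5,6,6,6,6,6,7,7,7,7,8,8,8,9,9,10,10,10,11,11,12,13,16]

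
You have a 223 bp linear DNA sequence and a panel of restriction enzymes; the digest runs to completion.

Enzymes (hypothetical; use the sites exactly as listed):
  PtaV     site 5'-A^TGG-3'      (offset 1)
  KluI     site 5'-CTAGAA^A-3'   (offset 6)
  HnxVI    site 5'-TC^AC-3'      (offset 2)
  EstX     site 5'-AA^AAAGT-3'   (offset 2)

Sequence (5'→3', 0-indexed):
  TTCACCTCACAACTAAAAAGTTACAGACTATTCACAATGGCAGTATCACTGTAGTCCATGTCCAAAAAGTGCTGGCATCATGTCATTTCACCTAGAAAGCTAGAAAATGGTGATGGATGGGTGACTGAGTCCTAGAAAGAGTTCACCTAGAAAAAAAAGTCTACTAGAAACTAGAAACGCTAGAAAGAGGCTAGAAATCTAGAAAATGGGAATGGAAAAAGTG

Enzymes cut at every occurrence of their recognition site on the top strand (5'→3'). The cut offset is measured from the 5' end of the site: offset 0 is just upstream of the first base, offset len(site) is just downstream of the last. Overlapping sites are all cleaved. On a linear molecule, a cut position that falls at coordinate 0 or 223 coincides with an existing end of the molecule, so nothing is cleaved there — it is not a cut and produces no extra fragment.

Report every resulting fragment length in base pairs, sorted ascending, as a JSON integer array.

Site scan:
  PtaV (ATGG, off=1): starts [36, 106, 112, 116, 205, 211] → cuts [37, 107, 113, 117, 206, 212]
  KluI (CTAGAAA, off=6): starts [91, 99, 131, 146, 163, 170, 179, 190, 198] → cuts [97, 105, 137, 152, 169, 176, 185, 196, 204]
  HnxVI (TCAC, off=2): starts [1, 6, 31, 45, 87, 142] → cuts [3, 8, 33, 47, 89, 144]
  EstX (AAAAAGT, off=2): starts [14, 63, 153, 215] → cuts [16, 65, 155, 217]

All cut coordinates (distinct, sorted): [3, 8, 16, 33, 37, 47, 65, 89, 97, 105, 107, 113, 117, 137, 144, 152, 155, 169, 176, 185, 196, 204, 206, 212, 217]

Fragment lengths:
  [0,3): 3 bp
  [3,8): 5 bp
  [8,16): 8 bp
  [16,33): 17 bp
  [33,37): 4 bp
  [37,47): 10 bp
  [47,65): 18 bp
  [65,89): 24 bp
  [89,97): 8 bp
  [97,105): 8 bp
  [105,107): 2 bp
  [107,113): 6 bp
  [113,117): 4 bp
  [117,137): 20 bp
  [137,144): 7 bp
  [144,152): 8 bp
  [152,155): 3 bp
  [155,169): 14 bp
  [169,176): 7 bp
  [176,185): 9 bp
  [185,196): 11 bp
  [196,204): 8 bp
  [204,206): 2 bp
  [206,212): 6 bp
  [212,217): 5 bp
  [217,223): 6 bp

[2,2,3,3,4,4,5,5,6,6,6,7,7,8,8,8,8,8,9,10,11,14,17,18,20,24]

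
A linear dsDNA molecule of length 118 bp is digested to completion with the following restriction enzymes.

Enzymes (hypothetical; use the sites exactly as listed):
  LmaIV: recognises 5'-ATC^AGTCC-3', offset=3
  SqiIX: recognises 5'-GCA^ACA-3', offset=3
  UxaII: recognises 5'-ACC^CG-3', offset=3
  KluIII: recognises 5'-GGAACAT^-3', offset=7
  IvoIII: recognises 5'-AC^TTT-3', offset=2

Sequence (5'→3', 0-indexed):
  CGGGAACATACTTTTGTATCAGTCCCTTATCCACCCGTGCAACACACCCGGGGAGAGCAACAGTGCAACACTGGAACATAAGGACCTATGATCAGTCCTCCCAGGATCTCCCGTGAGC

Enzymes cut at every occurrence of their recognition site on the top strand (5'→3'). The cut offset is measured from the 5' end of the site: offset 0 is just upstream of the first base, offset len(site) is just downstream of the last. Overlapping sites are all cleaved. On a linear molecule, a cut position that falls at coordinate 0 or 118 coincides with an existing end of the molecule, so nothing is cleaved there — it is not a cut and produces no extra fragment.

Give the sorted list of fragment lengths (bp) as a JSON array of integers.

Scan for sites:
  LmaIV ATCAGTCC/3: at [17, 90] ⇒ [20, 93]
  SqiIX GCAACA/3: at [38, 56, 64] ⇒ [41, 59, 67]
  UxaII ACCCG/3: at [32, 45] ⇒ [35, 48]
  KluIII GGAACAT/7: at [2, 72] ⇒ [9, 79]
  IvoIII ACTTT/2: at [9] ⇒ [11]

All cut coordinates (distinct, sorted): [9, 11, 20, 35, 41, 48, 59, 67, 79, 93]

Fragments:
  [0,9): 9 bp
  [9,11): 2 bp
  [11,20): 9 bp
  [20,35): 15 bp
  [35,41): 6 bp
  [41,48): 7 bp
  [48,59): 11 bp
  [59,67): 8 bp
  [67,79): 12 bp
  [79,93): 14 bp
  [93,118): 25 bp

[2,6,7,8,9,9,11,12,14,15,25]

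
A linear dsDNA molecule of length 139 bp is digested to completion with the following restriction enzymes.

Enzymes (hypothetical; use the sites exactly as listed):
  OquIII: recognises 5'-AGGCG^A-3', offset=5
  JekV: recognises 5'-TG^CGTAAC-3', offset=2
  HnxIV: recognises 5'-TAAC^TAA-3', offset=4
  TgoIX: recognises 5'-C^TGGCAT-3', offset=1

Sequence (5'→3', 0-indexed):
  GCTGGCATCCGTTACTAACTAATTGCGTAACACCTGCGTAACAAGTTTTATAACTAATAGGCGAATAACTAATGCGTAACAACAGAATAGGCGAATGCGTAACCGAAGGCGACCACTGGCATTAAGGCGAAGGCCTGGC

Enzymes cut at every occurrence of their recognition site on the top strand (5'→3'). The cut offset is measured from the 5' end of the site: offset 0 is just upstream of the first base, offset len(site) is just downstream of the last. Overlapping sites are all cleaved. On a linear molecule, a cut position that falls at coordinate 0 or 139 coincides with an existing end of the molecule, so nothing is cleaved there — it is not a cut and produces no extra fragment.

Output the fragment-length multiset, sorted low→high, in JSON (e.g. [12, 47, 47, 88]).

[2,4,5,5,6,6,9,10,11,13,14,17,18,19]

Site scan:
  OquIII (AGGCGA, off=5): starts [58, 88, 106, 124] → cuts [63, 93, 111, 129]
  JekV (TGCGTAAC, off=2): starts [23, 34, 72, 95] → cuts [25, 36, 74, 97]
  HnxIV (TAACTAA, off=4): starts [15, 50, 65] → cuts [19, 54, 69]
  TgoIX (CTGGCAT, off=1): starts [1, 115] → cuts [2, 116]

Pooled cuts: [2, 19, 25, 36, 54, 63, 69, 74, 93, 97, 111, 116, 129]

Fragment lengths:
  [0,2): 2 bp
  [2,19): 17 bp
  [19,25): 6 bp
  [25,36): 11 bp
  [36,54): 18 bp
  [54,63): 9 bp
  [63,69): 6 bp
  [69,74): 5 bp
  [74,93): 19 bp
  [93,97): 4 bp
  [97,111): 14 bp
  [111,116): 5 bp
  [116,129): 13 bp
  [129,139): 10 bp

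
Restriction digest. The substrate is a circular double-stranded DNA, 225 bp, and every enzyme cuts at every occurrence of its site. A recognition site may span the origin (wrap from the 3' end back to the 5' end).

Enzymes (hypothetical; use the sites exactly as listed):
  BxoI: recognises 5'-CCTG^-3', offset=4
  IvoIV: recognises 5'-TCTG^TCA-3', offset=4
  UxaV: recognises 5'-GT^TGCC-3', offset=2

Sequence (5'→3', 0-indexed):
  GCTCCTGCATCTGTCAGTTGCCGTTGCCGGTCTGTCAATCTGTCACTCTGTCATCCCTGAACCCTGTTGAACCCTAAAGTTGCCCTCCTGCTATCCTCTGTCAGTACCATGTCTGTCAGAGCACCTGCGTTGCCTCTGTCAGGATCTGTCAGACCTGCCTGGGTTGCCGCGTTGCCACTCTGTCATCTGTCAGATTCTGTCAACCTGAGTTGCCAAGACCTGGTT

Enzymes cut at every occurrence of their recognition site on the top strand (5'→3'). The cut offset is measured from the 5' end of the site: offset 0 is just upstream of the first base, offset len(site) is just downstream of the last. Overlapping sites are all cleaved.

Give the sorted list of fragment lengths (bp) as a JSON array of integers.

[3,3,3,4,5,6,6,7,7,8,8,8,8,8,9,9,10,10,10,10,10,10,10,12,12,14,15]

Per-enzyme occurrences:
  BxoI CCTG/4: at [3, 55, 62, 86, 123, 153, 157, 203, 218] ⇒ [7, 59, 66, 90, 127, 157, 161, 207, 222]
  IvoIV TCTGTCA/4: at [9, 30, 38, 46, 96, 111, 134, 144, 178, 185, 195] ⇒ [13, 34, 42, 50, 100, 115, 138, 148, 182, 189, 199]
  UxaV GTTGCC/2: at [16, 22, 78, 128, 162, 170, 208] ⇒ [18, 24, 80, 130, 164, 172, 210]

All cut coordinates (distinct, sorted): [7, 13, 18, 24, 34, 42, 50, 59, 66, 80, 90, 100, 115, 127, 130, 138, 148, 157, 161, 164, 172, 182, 189, 199, 207, 210, 222]

Fragment lengths:
  7→13: 6 bp
  13→18: 5 bp
  18→24: 6 bp
  24→34: 10 bp
  34→42: 8 bp
  42→50: 8 bp
  50→59: 9 bp
  59→66: 7 bp
  66→80: 14 bp
  80→90: 10 bp
  90→100: 10 bp
  100→115: 15 bp
  115→127: 12 bp
  127→130: 3 bp
  130→138: 8 bp
  138→148: 10 bp
  148→157: 9 bp
  157→161: 4 bp
  161→164: 3 bp
  164→172: 8 bp
  172→182: 10 bp
  182→189: 7 bp
  189→199: 10 bp
  199→207: 8 bp
  207→210: 3 bp
  210→222: 12 bp
  222→7 (wrap): 225-222+7 = 10 bp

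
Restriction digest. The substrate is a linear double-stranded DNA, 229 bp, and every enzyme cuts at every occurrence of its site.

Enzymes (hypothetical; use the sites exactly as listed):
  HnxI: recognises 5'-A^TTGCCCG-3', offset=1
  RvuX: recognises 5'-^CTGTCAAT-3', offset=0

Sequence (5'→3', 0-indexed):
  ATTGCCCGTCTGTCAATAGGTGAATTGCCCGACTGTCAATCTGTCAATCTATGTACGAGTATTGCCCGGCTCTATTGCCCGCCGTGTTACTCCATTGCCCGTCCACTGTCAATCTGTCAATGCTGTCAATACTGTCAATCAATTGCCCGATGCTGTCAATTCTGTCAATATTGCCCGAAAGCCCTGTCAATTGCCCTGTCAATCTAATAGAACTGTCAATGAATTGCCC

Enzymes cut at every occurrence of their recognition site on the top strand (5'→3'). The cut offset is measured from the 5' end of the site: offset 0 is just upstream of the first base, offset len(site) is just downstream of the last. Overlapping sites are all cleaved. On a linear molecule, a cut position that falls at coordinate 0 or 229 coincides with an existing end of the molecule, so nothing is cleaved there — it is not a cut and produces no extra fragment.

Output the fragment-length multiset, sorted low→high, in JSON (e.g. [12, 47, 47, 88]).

Per-enzyme occurrences:
  HnxI (ATTGCCCG, off=1): starts [0, 23, 60, 73, 93, 141, 169] → cuts [1, 24, 61, 74, 94, 142, 170]
  RvuX (CTGTCAAT, off=0): starts [9, 32, 40, 105, 113, 122, 131, 152, 161, 183, 195, 212] → cuts [9, 32, 40, 105, 113, 122, 131, 152, 161, 183, 195, 212]

Pooled cuts: [1, 9, 24, 32, 40, 61, 74, 94, 105, 113, 122, 131, 142, 152, 161, 170, 183, 195, 212]

Fragments:
  [0,1): 1 bp
  [1,9): 8 bp
  [9,24): 15 bp
  [24,32): 8 bp
  [32,40): 8 bp
  [40,61): 21 bp
  [61,74): 13 bp
  [74,94): 20 bp
  [94,105): 11 bp
  [105,113): 8 bp
  [113,122): 9 bp
  [122,131): 9 bp
  [131,142): 11 bp
  [142,152): 10 bp
  [152,161): 9 bp
  [161,170): 9 bp
  [170,183): 13 bp
  [183,195): 12 bp
  [195,212): 17 bp
  [212,229): 17 bp

[1,8,8,8,8,9,9,9,9,10,11,11,12,13,13,15,17,17,20,21]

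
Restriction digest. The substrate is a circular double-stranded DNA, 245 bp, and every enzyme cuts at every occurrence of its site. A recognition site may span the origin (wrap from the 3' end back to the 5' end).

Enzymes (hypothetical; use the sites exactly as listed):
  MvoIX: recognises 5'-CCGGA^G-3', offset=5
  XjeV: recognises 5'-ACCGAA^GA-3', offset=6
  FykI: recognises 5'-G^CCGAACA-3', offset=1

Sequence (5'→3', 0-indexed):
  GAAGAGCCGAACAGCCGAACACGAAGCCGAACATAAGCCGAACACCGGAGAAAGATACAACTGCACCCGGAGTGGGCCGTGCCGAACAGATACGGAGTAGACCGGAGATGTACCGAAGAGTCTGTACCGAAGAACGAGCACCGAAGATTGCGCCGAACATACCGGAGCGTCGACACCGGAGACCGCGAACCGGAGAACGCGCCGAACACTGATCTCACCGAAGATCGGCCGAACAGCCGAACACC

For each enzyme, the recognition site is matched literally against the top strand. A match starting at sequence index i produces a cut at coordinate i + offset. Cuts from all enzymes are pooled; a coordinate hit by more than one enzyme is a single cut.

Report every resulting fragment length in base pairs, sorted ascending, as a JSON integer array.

Site scan:
  MvoIX (CCGGAG, off=5): starts [44, 66, 101, 161, 175, 189] → cuts [49, 71, 106, 166, 180, 194]
  XjeV (ACCGAAGA, off=6): starts [111, 125, 139, 216, 242] → cuts [3, 117, 131, 145, 222]
  FykI (GCCGAACA, off=1): starts [5, 13, 25, 36, 80, 151, 200, 227, 235] → cuts [6, 14, 26, 37, 81, 152, 201, 228, 236]

All cut coordinates (distinct, sorted): [3, 6, 14, 26, 37, 49, 71, 81, 106, 117, 131, 145, 152, 166, 180, 194, 201, 222, 228, 236]

Fragments:
  3→6: 3 bp
  6→14: 8 bp
  14→26: 12 bp
  26→37: 11 bp
  37→49: 12 bp
  49→71: 22 bp
  71→81: 10 bp
  81→106: 25 bp
  106→117: 11 bp
  117→131: 14 bp
  131→145: 14 bp
  145→152: 7 bp
  152→166: 14 bp
  166→180: 14 bp
  180→194: 14 bp
  194→201: 7 bp
  201→222: 21 bp
  222→228: 6 bp
  228→236: 8 bp
  236→3 (wrap): 245-236+3 = 12 bp

[3,6,7,7,8,8,10,11,11,12,12,12,14,14,14,14,14,21,22,25]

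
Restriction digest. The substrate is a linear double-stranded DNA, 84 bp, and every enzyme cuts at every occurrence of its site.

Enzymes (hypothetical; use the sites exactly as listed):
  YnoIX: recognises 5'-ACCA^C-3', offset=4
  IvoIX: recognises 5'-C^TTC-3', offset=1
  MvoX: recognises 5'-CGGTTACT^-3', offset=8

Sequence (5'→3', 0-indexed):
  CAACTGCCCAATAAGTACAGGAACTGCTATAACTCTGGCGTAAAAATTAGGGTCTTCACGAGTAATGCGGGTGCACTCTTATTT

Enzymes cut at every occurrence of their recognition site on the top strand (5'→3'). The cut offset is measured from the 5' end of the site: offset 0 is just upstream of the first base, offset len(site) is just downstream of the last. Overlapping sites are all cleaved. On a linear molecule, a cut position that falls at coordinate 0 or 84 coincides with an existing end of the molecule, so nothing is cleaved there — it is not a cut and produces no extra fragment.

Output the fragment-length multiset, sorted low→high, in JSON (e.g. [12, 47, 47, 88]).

[30,54]

Site scan:
  YnoIX (ACCAC, off=4): no sites
  IvoIX (CTTC, off=1): starts [53] → cuts [54]
  MvoX (CGGTTACT, off=8): no sites

Pooled cuts: [54]

Fragment lengths:
  [0,54): 54 bp
  [54,84): 30 bp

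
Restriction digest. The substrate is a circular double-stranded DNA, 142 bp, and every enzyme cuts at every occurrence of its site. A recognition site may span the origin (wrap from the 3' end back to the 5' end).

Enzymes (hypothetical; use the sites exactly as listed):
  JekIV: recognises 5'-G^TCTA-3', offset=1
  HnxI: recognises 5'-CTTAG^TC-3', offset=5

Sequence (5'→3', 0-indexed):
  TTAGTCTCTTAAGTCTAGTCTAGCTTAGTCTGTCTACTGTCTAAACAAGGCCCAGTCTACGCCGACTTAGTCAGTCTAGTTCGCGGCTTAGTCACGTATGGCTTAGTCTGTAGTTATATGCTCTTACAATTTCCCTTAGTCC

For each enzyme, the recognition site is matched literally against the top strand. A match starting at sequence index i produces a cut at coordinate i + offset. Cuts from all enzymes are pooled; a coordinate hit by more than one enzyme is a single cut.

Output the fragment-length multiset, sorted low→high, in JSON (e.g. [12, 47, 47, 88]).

Per-enzyme occurrences:
  JekIV (GTCTA, off=1): starts [12, 17, 31, 38, 54, 73] → cuts [13, 18, 32, 39, 55, 74]
  HnxI (CTTAGTC, off=5): starts [23, 65, 86, 101, 134, 141] → cuts [4, 28, 70, 91, 106, 139]

Pooled cuts: [4, 13, 18, 28, 32, 39, 55, 70, 74, 91, 106, 139]

Fragment lengths:
  4→13: 9 bp
  13→18: 5 bp
  18→28: 10 bp
  28→32: 4 bp
  32→39: 7 bp
  39→55: 16 bp
  55→70: 15 bp
  70→74: 4 bp
  74→91: 17 bp
  91→106: 15 bp
  106→139: 33 bp
  139→4 (wrap): 142-139+4 = 7 bp

[4,4,5,7,7,9,10,15,15,16,17,33]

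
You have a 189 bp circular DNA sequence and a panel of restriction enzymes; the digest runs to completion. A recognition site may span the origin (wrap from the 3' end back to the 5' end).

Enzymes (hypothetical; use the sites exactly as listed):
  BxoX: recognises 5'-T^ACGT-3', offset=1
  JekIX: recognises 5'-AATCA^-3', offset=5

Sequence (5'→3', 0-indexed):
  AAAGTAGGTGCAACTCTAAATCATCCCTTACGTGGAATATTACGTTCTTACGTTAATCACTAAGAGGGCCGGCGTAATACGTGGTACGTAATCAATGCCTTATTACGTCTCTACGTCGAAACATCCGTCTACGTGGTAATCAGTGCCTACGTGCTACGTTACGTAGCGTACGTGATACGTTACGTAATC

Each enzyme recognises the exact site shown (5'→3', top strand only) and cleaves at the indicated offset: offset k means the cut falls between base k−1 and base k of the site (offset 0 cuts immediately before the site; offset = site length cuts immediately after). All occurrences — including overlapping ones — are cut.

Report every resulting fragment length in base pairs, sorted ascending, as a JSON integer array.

[5,5,6,6,7,7,7,8,8,9,9,9,10,10,12,12,18,19,22]

Per-enzyme occurrences:
  BxoX TACGT/1: at [28, 40, 48, 77, 84, 103, 111, 129, 147, 154, 159, 168, 175, 180] ⇒ [29, 41, 49, 78, 85, 104, 112, 130, 148, 155, 160, 169, 176, 181]
  JekIX AATCA/5: at [18, 54, 89, 137, 185] ⇒ [1, 23, 59, 94, 142]

Pooled cuts: [1, 23, 29, 41, 49, 59, 78, 85, 94, 104, 112, 130, 142, 148, 155, 160, 169, 176, 181]

Fragment lengths:
  1→23: 22 bp
  23→29: 6 bp
  29→41: 12 bp
  41→49: 8 bp
  49→59: 10 bp
  59→78: 19 bp
  78→85: 7 bp
  85→94: 9 bp
  94→104: 10 bp
  104→112: 8 bp
  112→130: 18 bp
  130→142: 12 bp
  142→148: 6 bp
  148→155: 7 bp
  155→160: 5 bp
  160→169: 9 bp
  169→176: 7 bp
  176→181: 5 bp
  181→1 (wrap): 189-181+1 = 9 bp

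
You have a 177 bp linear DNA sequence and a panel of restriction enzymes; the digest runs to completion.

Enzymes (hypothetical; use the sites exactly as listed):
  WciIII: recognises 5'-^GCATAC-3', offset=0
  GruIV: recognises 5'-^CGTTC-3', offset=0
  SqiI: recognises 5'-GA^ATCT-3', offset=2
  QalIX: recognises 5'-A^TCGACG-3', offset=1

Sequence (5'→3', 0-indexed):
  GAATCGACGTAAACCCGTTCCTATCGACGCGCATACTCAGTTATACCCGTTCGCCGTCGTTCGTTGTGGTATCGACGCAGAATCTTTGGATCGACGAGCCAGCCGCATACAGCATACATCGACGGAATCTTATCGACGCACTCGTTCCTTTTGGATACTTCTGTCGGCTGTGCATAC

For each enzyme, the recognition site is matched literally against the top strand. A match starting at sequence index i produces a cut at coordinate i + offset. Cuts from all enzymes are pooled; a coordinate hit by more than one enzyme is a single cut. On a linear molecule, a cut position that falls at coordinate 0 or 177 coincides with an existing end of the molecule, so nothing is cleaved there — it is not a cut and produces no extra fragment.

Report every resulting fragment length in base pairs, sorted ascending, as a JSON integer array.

[3,6,6,7,7,7,8,8,9,10,10,10,12,14,14,17,29]

Scan for sites:
  WciIII (GCATAC, off=0): starts [30, 104, 111, 171] → cuts [30, 104, 111, 171]
  GruIV (CGTTC, off=0): starts [15, 47, 57, 142] → cuts [15, 47, 57, 142]
  SqiI (GAATCT, off=2): starts [79, 124] → cuts [81, 126]
  QalIX (ATCGACG, off=1): starts [2, 22, 70, 89, 117, 131] → cuts [3, 23, 71, 90, 118, 132]

Pooled cuts: [3, 15, 23, 30, 47, 57, 71, 81, 90, 104, 111, 118, 126, 132, 142, 171]

Fragment lengths:
  [0,3): 3 bp
  [3,15): 12 bp
  [15,23): 8 bp
  [23,30): 7 bp
  [30,47): 17 bp
  [47,57): 10 bp
  [57,71): 14 bp
  [71,81): 10 bp
  [81,90): 9 bp
  [90,104): 14 bp
  [104,111): 7 bp
  [111,118): 7 bp
  [118,126): 8 bp
  [126,132): 6 bp
  [132,142): 10 bp
  [142,171): 29 bp
  [171,177): 6 bp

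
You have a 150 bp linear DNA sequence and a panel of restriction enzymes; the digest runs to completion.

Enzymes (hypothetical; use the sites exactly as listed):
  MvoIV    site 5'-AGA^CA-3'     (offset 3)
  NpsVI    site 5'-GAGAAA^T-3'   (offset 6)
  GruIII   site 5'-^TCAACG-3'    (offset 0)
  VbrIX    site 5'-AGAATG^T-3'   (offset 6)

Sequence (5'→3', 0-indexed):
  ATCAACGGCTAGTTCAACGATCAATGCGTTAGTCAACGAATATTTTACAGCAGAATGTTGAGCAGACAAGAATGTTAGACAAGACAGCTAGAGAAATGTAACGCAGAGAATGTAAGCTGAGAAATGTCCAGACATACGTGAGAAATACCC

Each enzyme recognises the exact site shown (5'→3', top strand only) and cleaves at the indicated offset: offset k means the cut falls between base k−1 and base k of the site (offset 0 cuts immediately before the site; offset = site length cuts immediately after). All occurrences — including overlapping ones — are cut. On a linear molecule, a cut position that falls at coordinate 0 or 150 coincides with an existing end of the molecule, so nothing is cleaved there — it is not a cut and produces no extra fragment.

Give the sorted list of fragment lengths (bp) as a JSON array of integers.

[1,5,5,5,8,8,9,12,12,12,13,16,19,25]

Site scan:
  MvoIV AGACA/3: at [63, 76, 81, 129] ⇒ [66, 79, 84, 132]
  NpsVI GAGAAAT/6: at [90, 118, 139] ⇒ [96, 124, 145]
  GruIII TCAACG/0: at [1, 13, 32] ⇒ [1, 13, 32]
  VbrIX AGAATGT/6: at [51, 68, 106] ⇒ [57, 74, 112]

All cut coordinates (distinct, sorted): [1, 13, 32, 57, 66, 74, 79, 84, 96, 112, 124, 132, 145]

Fragment lengths:
  [0,1): 1 bp
  [1,13): 12 bp
  [13,32): 19 bp
  [32,57): 25 bp
  [57,66): 9 bp
  [66,74): 8 bp
  [74,79): 5 bp
  [79,84): 5 bp
  [84,96): 12 bp
  [96,112): 16 bp
  [112,124): 12 bp
  [124,132): 8 bp
  [132,145): 13 bp
  [145,150): 5 bp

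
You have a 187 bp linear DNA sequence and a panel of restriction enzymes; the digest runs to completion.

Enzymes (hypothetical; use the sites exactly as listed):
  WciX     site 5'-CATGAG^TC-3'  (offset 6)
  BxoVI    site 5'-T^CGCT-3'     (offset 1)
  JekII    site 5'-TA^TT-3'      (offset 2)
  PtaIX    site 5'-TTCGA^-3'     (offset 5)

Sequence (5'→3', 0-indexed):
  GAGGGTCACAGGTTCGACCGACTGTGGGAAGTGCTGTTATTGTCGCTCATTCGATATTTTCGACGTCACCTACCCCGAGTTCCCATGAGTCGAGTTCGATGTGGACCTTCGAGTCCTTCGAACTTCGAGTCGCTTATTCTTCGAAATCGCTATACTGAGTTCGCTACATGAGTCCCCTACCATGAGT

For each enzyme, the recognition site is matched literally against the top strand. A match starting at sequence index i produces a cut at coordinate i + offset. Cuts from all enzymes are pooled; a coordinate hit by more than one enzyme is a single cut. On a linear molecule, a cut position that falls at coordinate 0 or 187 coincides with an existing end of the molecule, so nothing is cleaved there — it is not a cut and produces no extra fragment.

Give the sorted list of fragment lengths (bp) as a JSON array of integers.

[2,2,3,4,6,7,7,8,9,10,11,11,13,14,15,17,22,26]

Per-enzyme occurrences:
  WciX CATGAGTC/6: at [83, 166] ⇒ [89, 172]
  BxoVI TCGCT/1: at [42, 129, 146, 160] ⇒ [43, 130, 147, 161]
  JekII TATT/2: at [37, 54, 134] ⇒ [39, 56, 136]
  PtaIX TTCGA/5: at [12, 49, 58, 94, 107, 116, 123, 139] ⇒ [17, 54, 63, 99, 112, 121, 128, 144]

All cut coordinates (distinct, sorted): [17, 39, 43, 54, 56, 63, 89, 99, 112, 121, 128, 130, 136, 144, 147, 161, 172]

Fragment lengths:
  [0,17): 17 bp
  [17,39): 22 bp
  [39,43): 4 bp
  [43,54): 11 bp
  [54,56): 2 bp
  [56,63): 7 bp
  [63,89): 26 bp
  [89,99): 10 bp
  [99,112): 13 bp
  [112,121): 9 bp
  [121,128): 7 bp
  [128,130): 2 bp
  [130,136): 6 bp
  [136,144): 8 bp
  [144,147): 3 bp
  [147,161): 14 bp
  [161,172): 11 bp
  [172,187): 15 bp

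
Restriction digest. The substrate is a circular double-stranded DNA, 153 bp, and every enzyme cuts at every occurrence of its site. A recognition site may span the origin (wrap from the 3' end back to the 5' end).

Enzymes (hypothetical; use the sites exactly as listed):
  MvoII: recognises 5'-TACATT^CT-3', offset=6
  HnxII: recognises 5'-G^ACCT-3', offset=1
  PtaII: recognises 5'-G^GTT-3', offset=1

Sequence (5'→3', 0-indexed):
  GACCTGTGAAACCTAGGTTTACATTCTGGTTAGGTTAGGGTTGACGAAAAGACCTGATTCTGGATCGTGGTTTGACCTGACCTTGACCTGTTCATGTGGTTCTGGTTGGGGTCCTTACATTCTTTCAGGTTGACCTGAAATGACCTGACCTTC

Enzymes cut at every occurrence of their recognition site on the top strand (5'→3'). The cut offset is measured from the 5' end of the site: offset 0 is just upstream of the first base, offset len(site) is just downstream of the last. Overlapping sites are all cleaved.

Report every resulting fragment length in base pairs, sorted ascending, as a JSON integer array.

Site scan:
  MvoII TACATTCT/6: at [19, 115] ⇒ [25, 121]
  HnxII GACCT/1: at [0, 50, 73, 78, 84, 131, 141, 146] ⇒ [1, 51, 74, 79, 85, 132, 142, 147]
  PtaII GGTT/1: at [15, 27, 32, 38, 68, 97, 103, 127] ⇒ [16, 28, 33, 39, 69, 98, 104, 128]

All cut coordinates (distinct, sorted): [1, 16, 25, 28, 33, 39, 51, 69, 74, 79, 85, 98, 104, 121, 128, 132, 142, 147]

Fragments:
  1→16: 15 bp
  16→25: 9 bp
  25→28: 3 bp
  28→33: 5 bp
  33→39: 6 bp
  39→51: 12 bp
  51→69: 18 bp
  69→74: 5 bp
  74→79: 5 bp
  79→85: 6 bp
  85→98: 13 bp
  98→104: 6 bp
  104→121: 17 bp
  121→128: 7 bp
  128→132: 4 bp
  132→142: 10 bp
  142→147: 5 bp
  147→1 (wrap): 153-147+1 = 7 bp

[3,4,5,5,5,5,6,6,6,7,7,9,10,12,13,15,17,18]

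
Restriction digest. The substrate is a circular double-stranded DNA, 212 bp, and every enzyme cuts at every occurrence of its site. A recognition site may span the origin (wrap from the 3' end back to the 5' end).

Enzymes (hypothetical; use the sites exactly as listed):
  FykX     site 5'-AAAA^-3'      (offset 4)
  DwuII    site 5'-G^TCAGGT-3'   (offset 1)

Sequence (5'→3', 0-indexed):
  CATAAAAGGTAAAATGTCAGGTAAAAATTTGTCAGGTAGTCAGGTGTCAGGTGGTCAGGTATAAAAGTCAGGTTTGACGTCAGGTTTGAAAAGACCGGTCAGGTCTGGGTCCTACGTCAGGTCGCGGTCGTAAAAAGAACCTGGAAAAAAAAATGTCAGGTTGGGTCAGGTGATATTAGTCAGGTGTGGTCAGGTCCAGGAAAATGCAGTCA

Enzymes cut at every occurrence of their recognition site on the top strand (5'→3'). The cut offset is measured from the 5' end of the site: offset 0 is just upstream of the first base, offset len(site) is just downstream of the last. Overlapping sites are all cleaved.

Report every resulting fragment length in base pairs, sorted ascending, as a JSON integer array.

Site scan:
  FykX AAAA/4: at [3, 10, 22, 23, 62, 88, 131, 132, 144, 145, 146, 147, 148, 149, 200] ⇒ [7, 14, 26, 27, 66, 92, 135, 136, 148, 149, 150, 151, 152, 153, 204]
  DwuII GTCAGGT/1: at [15, 30, 38, 45, 53, 66, 78, 97, 115, 154, 164, 178, 188] ⇒ [16, 31, 39, 46, 54, 67, 79, 98, 116, 155, 165, 179, 189]

Pooled cuts: [7, 14, 16, 26, 27, 31, 39, 46, 54, 66, 67, 79, 92, 98, 116, 135, 136, 148, 149, 150, 151, 152, 153, 155, 165, 179, 189, 204]

Fragment lengths:
  7→14: 7 bp
  14→16: 2 bp
  16→26: 10 bp
  26→27: 1 bp
  27→31: 4 bp
  31→39: 8 bp
  39→46: 7 bp
  46→54: 8 bp
  54→66: 12 bp
  66→67: 1 bp
  67→79: 12 bp
  79→92: 13 bp
  92→98: 6 bp
  98→116: 18 bp
  116→135: 19 bp
  135→136: 1 bp
  136→148: 12 bp
  148→149: 1 bp
  149→150: 1 bp
  150→151: 1 bp
  151→152: 1 bp
  152→153: 1 bp
  153→155: 2 bp
  155→165: 10 bp
  165→179: 14 bp
  179→189: 10 bp
  189→204: 15 bp
  204→7 (wrap): 212-204+7 = 15 bp

[1,1,1,1,1,1,1,1,2,2,4,6,7,7,8,8,10,10,10,12,12,12,13,14,15,15,18,19]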